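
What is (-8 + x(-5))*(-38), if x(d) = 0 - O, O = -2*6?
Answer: -152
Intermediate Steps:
O = -12
x(d) = 12 (x(d) = 0 - 1*(-12) = 0 + 12 = 12)
(-8 + x(-5))*(-38) = (-8 + 12)*(-38) = 4*(-38) = -152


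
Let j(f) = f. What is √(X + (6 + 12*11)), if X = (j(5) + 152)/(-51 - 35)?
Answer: 7*√20554/86 ≈ 11.669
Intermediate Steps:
X = -157/86 (X = (5 + 152)/(-51 - 35) = 157/(-86) = 157*(-1/86) = -157/86 ≈ -1.8256)
√(X + (6 + 12*11)) = √(-157/86 + (6 + 12*11)) = √(-157/86 + (6 + 132)) = √(-157/86 + 138) = √(11711/86) = 7*√20554/86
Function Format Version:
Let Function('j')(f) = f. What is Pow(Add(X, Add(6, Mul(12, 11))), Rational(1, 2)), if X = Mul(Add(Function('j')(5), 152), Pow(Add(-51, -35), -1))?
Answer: Mul(Rational(7, 86), Pow(20554, Rational(1, 2))) ≈ 11.669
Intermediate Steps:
X = Rational(-157, 86) (X = Mul(Add(5, 152), Pow(Add(-51, -35), -1)) = Mul(157, Pow(-86, -1)) = Mul(157, Rational(-1, 86)) = Rational(-157, 86) ≈ -1.8256)
Pow(Add(X, Add(6, Mul(12, 11))), Rational(1, 2)) = Pow(Add(Rational(-157, 86), Add(6, Mul(12, 11))), Rational(1, 2)) = Pow(Add(Rational(-157, 86), Add(6, 132)), Rational(1, 2)) = Pow(Add(Rational(-157, 86), 138), Rational(1, 2)) = Pow(Rational(11711, 86), Rational(1, 2)) = Mul(Rational(7, 86), Pow(20554, Rational(1, 2)))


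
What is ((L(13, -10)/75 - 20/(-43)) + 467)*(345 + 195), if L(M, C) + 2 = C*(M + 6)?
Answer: 53975484/215 ≈ 2.5105e+5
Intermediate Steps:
L(M, C) = -2 + C*(6 + M) (L(M, C) = -2 + C*(M + 6) = -2 + C*(6 + M))
((L(13, -10)/75 - 20/(-43)) + 467)*(345 + 195) = (((-2 + 6*(-10) - 10*13)/75 - 20/(-43)) + 467)*(345 + 195) = (((-2 - 60 - 130)*(1/75) - 20*(-1/43)) + 467)*540 = ((-192*1/75 + 20/43) + 467)*540 = ((-64/25 + 20/43) + 467)*540 = (-2252/1075 + 467)*540 = (499773/1075)*540 = 53975484/215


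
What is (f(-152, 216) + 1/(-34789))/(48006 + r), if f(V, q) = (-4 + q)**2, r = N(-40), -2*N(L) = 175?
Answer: 3127113630/3334073393 ≈ 0.93793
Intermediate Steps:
N(L) = -175/2 (N(L) = -1/2*175 = -175/2)
r = -175/2 ≈ -87.500
(f(-152, 216) + 1/(-34789))/(48006 + r) = ((-4 + 216)**2 + 1/(-34789))/(48006 - 175/2) = (212**2 - 1/34789)/(95837/2) = (44944 - 1/34789)*(2/95837) = (1563556815/34789)*(2/95837) = 3127113630/3334073393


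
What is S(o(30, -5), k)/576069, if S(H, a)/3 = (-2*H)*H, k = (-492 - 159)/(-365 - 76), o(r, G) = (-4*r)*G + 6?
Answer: -734472/192023 ≈ -3.8249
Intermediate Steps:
o(r, G) = 6 - 4*G*r (o(r, G) = -4*G*r + 6 = 6 - 4*G*r)
k = 31/21 (k = -651/(-441) = -651*(-1/441) = 31/21 ≈ 1.4762)
S(H, a) = -6*H² (S(H, a) = 3*((-2*H)*H) = 3*(-2*H²) = -6*H²)
S(o(30, -5), k)/576069 = -6*(6 - 4*(-5)*30)²/576069 = -6*(6 + 600)²*(1/576069) = -6*606²*(1/576069) = -6*367236*(1/576069) = -2203416*1/576069 = -734472/192023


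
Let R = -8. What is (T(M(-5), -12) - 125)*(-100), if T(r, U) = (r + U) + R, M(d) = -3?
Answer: 14800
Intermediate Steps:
T(r, U) = -8 + U + r (T(r, U) = (r + U) - 8 = (U + r) - 8 = -8 + U + r)
(T(M(-5), -12) - 125)*(-100) = ((-8 - 12 - 3) - 125)*(-100) = (-23 - 125)*(-100) = -148*(-100) = 14800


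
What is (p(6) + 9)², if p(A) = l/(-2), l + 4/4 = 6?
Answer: 169/4 ≈ 42.250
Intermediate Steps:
l = 5 (l = -1 + 6 = 5)
p(A) = -5/2 (p(A) = 5/(-2) = 5*(-½) = -5/2)
(p(6) + 9)² = (-5/2 + 9)² = (13/2)² = 169/4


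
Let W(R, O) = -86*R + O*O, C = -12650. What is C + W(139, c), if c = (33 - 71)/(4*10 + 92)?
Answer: -107174663/4356 ≈ -24604.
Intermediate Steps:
c = -19/66 (c = -38/(40 + 92) = -38/132 = -38*1/132 = -19/66 ≈ -0.28788)
W(R, O) = O² - 86*R (W(R, O) = -86*R + O² = O² - 86*R)
C + W(139, c) = -12650 + ((-19/66)² - 86*139) = -12650 + (361/4356 - 11954) = -12650 - 52071263/4356 = -107174663/4356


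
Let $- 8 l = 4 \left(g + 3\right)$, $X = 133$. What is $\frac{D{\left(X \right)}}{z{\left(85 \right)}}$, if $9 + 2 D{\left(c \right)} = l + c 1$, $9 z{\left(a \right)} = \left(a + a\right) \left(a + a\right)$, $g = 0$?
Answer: $\frac{441}{23120} \approx 0.019074$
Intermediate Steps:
$l = - \frac{3}{2}$ ($l = - \frac{4 \left(0 + 3\right)}{8} = - \frac{4 \cdot 3}{8} = \left(- \frac{1}{8}\right) 12 = - \frac{3}{2} \approx -1.5$)
$z{\left(a \right)} = \frac{4 a^{2}}{9}$ ($z{\left(a \right)} = \frac{\left(a + a\right) \left(a + a\right)}{9} = \frac{2 a 2 a}{9} = \frac{4 a^{2}}{9}$)
$D{\left(c \right)} = - \frac{21}{4} + \frac{c}{2}$ ($D{\left(c \right)} = - \frac{9}{2} + \frac{- \frac{3}{2} + c 1}{2} = - \frac{9}{2} + \frac{- \frac{3}{2} + c}{2} = - \frac{9}{2} + \left(- \frac{3}{4} + \frac{c}{2}\right) = - \frac{21}{4} + \frac{c}{2}$)
$\frac{D{\left(X \right)}}{z{\left(85 \right)}} = \frac{- \frac{21}{4} + \frac{1}{2} \cdot 133}{\frac{4}{9} \cdot 85^{2}} = \frac{- \frac{21}{4} + \frac{133}{2}}{\frac{4}{9} \cdot 7225} = \frac{245}{4 \cdot \frac{28900}{9}} = \frac{245}{4} \cdot \frac{9}{28900} = \frac{441}{23120}$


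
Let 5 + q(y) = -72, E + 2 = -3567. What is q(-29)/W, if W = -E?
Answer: -77/3569 ≈ -0.021575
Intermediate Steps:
E = -3569 (E = -2 - 3567 = -3569)
q(y) = -77 (q(y) = -5 - 72 = -77)
W = 3569 (W = -1*(-3569) = 3569)
q(-29)/W = -77/3569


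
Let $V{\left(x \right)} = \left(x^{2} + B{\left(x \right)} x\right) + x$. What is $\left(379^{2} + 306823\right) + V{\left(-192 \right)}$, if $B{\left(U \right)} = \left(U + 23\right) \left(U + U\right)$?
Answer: $-11972896$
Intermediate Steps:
$B{\left(U \right)} = 2 U \left(23 + U\right)$ ($B{\left(U \right)} = \left(23 + U\right) 2 U = 2 U \left(23 + U\right)$)
$V{\left(x \right)} = x + x^{2} + 2 x^{2} \left(23 + x\right)$ ($V{\left(x \right)} = \left(x^{2} + 2 x \left(23 + x\right) x\right) + x = \left(x^{2} + 2 x^{2} \left(23 + x\right)\right) + x = x + x^{2} + 2 x^{2} \left(23 + x\right)$)
$\left(379^{2} + 306823\right) + V{\left(-192 \right)} = \left(379^{2} + 306823\right) - 192 \left(1 - 192 + 2 \left(-192\right) \left(23 - 192\right)\right) = \left(143641 + 306823\right) - 192 \left(1 - 192 + 2 \left(-192\right) \left(-169\right)\right) = 450464 - 192 \left(1 - 192 + 64896\right) = 450464 - 12423360 = -11972896$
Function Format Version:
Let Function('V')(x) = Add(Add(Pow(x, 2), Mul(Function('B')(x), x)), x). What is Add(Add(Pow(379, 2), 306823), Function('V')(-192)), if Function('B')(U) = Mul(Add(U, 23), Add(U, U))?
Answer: -11972896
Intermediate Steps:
Function('B')(U) = Mul(2, U, Add(23, U)) (Function('B')(U) = Mul(Add(23, U), Mul(2, U)) = Mul(2, U, Add(23, U)))
Function('V')(x) = Add(x, Pow(x, 2), Mul(2, Pow(x, 2), Add(23, x))) (Function('V')(x) = Add(Add(Pow(x, 2), Mul(Mul(2, x, Add(23, x)), x)), x) = Add(Add(Pow(x, 2), Mul(2, Pow(x, 2), Add(23, x))), x) = Add(x, Pow(x, 2), Mul(2, Pow(x, 2), Add(23, x))))
Add(Add(Pow(379, 2), 306823), Function('V')(-192)) = Add(Add(Pow(379, 2), 306823), Mul(-192, Add(1, -192, Mul(2, -192, Add(23, -192))))) = Add(Add(143641, 306823), Mul(-192, Add(1, -192, Mul(2, -192, -169)))) = Add(450464, Mul(-192, Add(1, -192, 64896))) = Add(450464, Mul(-192, 64705)) = Add(450464, -12423360) = -11972896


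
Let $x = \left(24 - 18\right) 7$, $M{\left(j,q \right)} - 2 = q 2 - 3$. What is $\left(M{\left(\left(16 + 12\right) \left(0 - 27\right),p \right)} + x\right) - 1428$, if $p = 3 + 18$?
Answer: $-1345$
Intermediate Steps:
$p = 21$
$M{\left(j,q \right)} = -1 + 2 q$ ($M{\left(j,q \right)} = 2 + \left(q 2 - 3\right) = 2 + \left(2 q - 3\right) = 2 + \left(-3 + 2 q\right) = -1 + 2 q$)
$x = 42$ ($x = \left(24 - 18\right) 7 = 6 \cdot 7 = 42$)
$\left(M{\left(\left(16 + 12\right) \left(0 - 27\right),p \right)} + x\right) - 1428 = \left(\left(-1 + 2 \cdot 21\right) + 42\right) - 1428 = \left(\left(-1 + 42\right) + 42\right) - 1428 = \left(41 + 42\right) - 1428 = 83 - 1428 = -1345$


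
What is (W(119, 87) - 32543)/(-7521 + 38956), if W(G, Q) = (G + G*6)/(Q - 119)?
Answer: -1042209/1005920 ≈ -1.0361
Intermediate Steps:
W(G, Q) = 7*G/(-119 + Q) (W(G, Q) = (G + 6*G)/(-119 + Q) = (7*G)/(-119 + Q) = 7*G/(-119 + Q))
(W(119, 87) - 32543)/(-7521 + 38956) = (7*119/(-119 + 87) - 32543)/(-7521 + 38956) = (7*119/(-32) - 32543)/31435 = (7*119*(-1/32) - 32543)*(1/31435) = (-833/32 - 32543)*(1/31435) = -1042209/32*1/31435 = -1042209/1005920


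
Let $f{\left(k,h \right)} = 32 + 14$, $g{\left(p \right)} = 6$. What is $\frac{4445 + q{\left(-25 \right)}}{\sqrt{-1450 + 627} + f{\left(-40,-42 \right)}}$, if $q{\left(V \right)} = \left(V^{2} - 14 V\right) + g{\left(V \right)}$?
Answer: $\frac{249596}{2939} - \frac{5426 i \sqrt{823}}{2939} \approx 84.926 - 52.964 i$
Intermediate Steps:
$f{\left(k,h \right)} = 46$
$q{\left(V \right)} = 6 + V^{2} - 14 V$ ($q{\left(V \right)} = \left(V^{2} - 14 V\right) + 6 = 6 + V^{2} - 14 V$)
$\frac{4445 + q{\left(-25 \right)}}{\sqrt{-1450 + 627} + f{\left(-40,-42 \right)}} = \frac{4445 + \left(6 + \left(-25\right)^{2} - -350\right)}{\sqrt{-1450 + 627} + 46} = \frac{4445 + \left(6 + 625 + 350\right)}{\sqrt{-823} + 46} = \frac{4445 + 981}{i \sqrt{823} + 46} = \frac{5426}{46 + i \sqrt{823}}$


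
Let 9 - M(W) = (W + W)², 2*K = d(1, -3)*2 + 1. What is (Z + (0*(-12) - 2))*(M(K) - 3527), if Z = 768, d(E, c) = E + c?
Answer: -2701682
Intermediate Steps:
K = -3/2 (K = ((1 - 3)*2 + 1)/2 = (-2*2 + 1)/2 = (-4 + 1)/2 = (½)*(-3) = -3/2 ≈ -1.5000)
M(W) = 9 - 4*W² (M(W) = 9 - (W + W)² = 9 - (2*W)² = 9 - 4*W²)
(Z + (0*(-12) - 2))*(M(K) - 3527) = (768 + (0*(-12) - 2))*((9 - 4*(-3/2)²) - 3527) = (768 + (0 - 2))*((9 - 4*9/4) - 3527) = (768 - 2)*((9 - 9) - 3527) = 766*(0 - 3527) = 766*(-3527) = -2701682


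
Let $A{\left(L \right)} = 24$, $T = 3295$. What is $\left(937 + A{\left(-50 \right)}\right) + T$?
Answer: $4256$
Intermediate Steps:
$\left(937 + A{\left(-50 \right)}\right) + T = \left(937 + 24\right) + 3295 = 961 + 3295 = 4256$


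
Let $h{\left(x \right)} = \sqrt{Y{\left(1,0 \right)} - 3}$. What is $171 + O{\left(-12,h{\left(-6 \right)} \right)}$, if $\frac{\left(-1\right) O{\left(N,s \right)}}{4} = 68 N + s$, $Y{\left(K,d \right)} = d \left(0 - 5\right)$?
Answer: $3435 - 4 i \sqrt{3} \approx 3435.0 - 6.9282 i$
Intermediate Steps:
$Y{\left(K,d \right)} = - 5 d$ ($Y{\left(K,d \right)} = d \left(-5\right) = - 5 d$)
$h{\left(x \right)} = i \sqrt{3}$ ($h{\left(x \right)} = \sqrt{\left(-5\right) 0 - 3} = \sqrt{0 - 3} = \sqrt{-3} = i \sqrt{3}$)
$O{\left(N,s \right)} = - 272 N - 4 s$ ($O{\left(N,s \right)} = - 4 \left(68 N + s\right) = - 4 \left(s + 68 N\right) = - 272 N - 4 s$)
$171 + O{\left(-12,h{\left(-6 \right)} \right)} = 171 - \left(-3264 + 4 i \sqrt{3}\right) = 171 + \left(3264 - 4 i \sqrt{3}\right) = 3435 - 4 i \sqrt{3}$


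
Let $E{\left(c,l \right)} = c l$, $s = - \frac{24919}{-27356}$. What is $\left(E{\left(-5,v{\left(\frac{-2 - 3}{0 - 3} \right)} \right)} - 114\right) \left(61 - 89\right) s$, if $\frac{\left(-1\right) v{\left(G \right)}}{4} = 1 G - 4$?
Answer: $\frac{12010958}{2931} \approx 4097.9$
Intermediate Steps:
$s = \frac{24919}{27356}$ ($s = \left(-24919\right) \left(- \frac{1}{27356}\right) = \frac{24919}{27356} \approx 0.91092$)
$v{\left(G \right)} = 16 - 4 G$ ($v{\left(G \right)} = - 4 \left(1 G - 4\right) = - 4 \left(G - 4\right) = - 4 \left(-4 + G\right) = 16 - 4 G$)
$\left(E{\left(-5,v{\left(\frac{-2 - 3}{0 - 3} \right)} \right)} - 114\right) \left(61 - 89\right) s = \left(- 5 \left(16 - 4 \frac{-2 - 3}{0 - 3}\right) - 114\right) \left(61 - 89\right) \frac{24919}{27356} = \left(- 5 \left(16 - 4 \left(- \frac{5}{-3}\right)\right) - 114\right) \left(-28\right) \frac{24919}{27356} = \left(- 5 \left(16 - 4 \left(\left(-5\right) \left(- \frac{1}{3}\right)\right)\right) - 114\right) \left(-28\right) \frac{24919}{27356} = \left(- 5 \left(16 - \frac{20}{3}\right) - 114\right) \left(-28\right) \frac{24919}{27356} = \left(\left(-5\right) \frac{28}{3} - 114\right) \left(-28\right) \frac{24919}{27356} = \left(- \frac{140}{3} - 114\right) \left(-28\right) \frac{24919}{27356} = \left(- \frac{482}{3}\right) \left(-28\right) \frac{24919}{27356} = \frac{13496}{3} \cdot \frac{24919}{27356} = \frac{12010958}{2931}$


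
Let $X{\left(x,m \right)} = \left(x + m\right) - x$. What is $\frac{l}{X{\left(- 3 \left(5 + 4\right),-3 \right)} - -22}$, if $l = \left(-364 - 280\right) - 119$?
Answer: $- \frac{763}{19} \approx -40.158$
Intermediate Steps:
$l = -763$ ($l = -644 - 119 = -763$)
$X{\left(x,m \right)} = m$ ($X{\left(x,m \right)} = \left(m + x\right) - x = m$)
$\frac{l}{X{\left(- 3 \left(5 + 4\right),-3 \right)} - -22} = - \frac{763}{-3 - -22} = - \frac{763}{-3 + 22} = - \frac{763}{19}$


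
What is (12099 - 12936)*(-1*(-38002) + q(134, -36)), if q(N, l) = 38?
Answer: -31839480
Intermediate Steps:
(12099 - 12936)*(-1*(-38002) + q(134, -36)) = (12099 - 12936)*(-1*(-38002) + 38) = -837*(38002 + 38) = -837*38040 = -31839480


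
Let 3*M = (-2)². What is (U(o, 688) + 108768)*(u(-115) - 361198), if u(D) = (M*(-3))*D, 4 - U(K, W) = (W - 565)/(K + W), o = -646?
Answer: -39237137289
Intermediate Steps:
M = 4/3 (M = (⅓)*(-2)² = (⅓)*4 = 4/3 ≈ 1.3333)
U(K, W) = 4 - (-565 + W)/(K + W) (U(K, W) = 4 - (W - 565)/(K + W) = 4 - (-565 + W)/(K + W))
u(D) = -4*D (u(D) = ((4/3)*(-3))*D = -4*D)
(U(o, 688) + 108768)*(u(-115) - 361198) = ((565 + 3*688 + 4*(-646))/(-646 + 688) + 108768)*(-4*(-115) - 361198) = ((565 + 2064 - 2584)/42 + 108768)*(460 - 361198) = ((1/42)*45 + 108768)*(-360738) = (15/14 + 108768)*(-360738) = (1522767/14)*(-360738) = -39237137289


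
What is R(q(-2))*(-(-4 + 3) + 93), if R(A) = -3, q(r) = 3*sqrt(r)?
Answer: -282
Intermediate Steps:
R(q(-2))*(-(-4 + 3) + 93) = -3*(-(-4 + 3) + 93) = -3*(-1*(-1) + 93) = -3*(1 + 93) = -3*94 = -282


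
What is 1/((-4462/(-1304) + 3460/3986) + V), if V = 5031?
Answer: 1299436/6543036859 ≈ 0.00019860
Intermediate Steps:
1/((-4462/(-1304) + 3460/3986) + V) = 1/((-4462/(-1304) + 3460/3986) + 5031) = 1/((-4462*(-1/1304) + 3460*(1/3986)) + 5031) = 1/((2231/652 + 1730/1993) + 5031) = 1/(5574343/1299436 + 5031) = 1/(6543036859/1299436) = 1299436/6543036859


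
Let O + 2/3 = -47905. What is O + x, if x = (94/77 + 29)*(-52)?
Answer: -11429221/231 ≈ -49477.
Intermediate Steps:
O = -143717/3 (O = -⅔ - 47905 = -143717/3 ≈ -47906.)
x = -121004/77 (x = (94*(1/77) + 29)*(-52) = (94/77 + 29)*(-52) = (2327/77)*(-52) = -121004/77 ≈ -1571.5)
O + x = -143717/3 - 121004/77 = -11429221/231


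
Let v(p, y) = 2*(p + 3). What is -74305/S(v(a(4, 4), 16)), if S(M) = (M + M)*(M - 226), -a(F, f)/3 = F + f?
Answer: -10615/3216 ≈ -3.3007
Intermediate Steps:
a(F, f) = -3*F - 3*f (a(F, f) = -3*(F + f) = -3*F - 3*f)
v(p, y) = 6 + 2*p (v(p, y) = 2*(3 + p) = 6 + 2*p)
S(M) = 2*M*(-226 + M) (S(M) = (2*M)*(-226 + M) = 2*M*(-226 + M))
-74305/S(v(a(4, 4), 16)) = -74305*1/(2*(-226 + (6 + 2*(-3*4 - 3*4)))*(6 + 2*(-3*4 - 3*4))) = -74305*1/(2*(-226 + (6 + 2*(-12 - 12)))*(6 + 2*(-12 - 12))) = -74305*1/(2*(-226 + (6 + 2*(-24)))*(6 + 2*(-24))) = -74305*1/(2*(-226 + (6 - 48))*(6 - 48)) = -74305*(-1/(84*(-226 - 42))) = -74305/(2*(-42)*(-268)) = -74305/22512 = -74305*1/22512 = -10615/3216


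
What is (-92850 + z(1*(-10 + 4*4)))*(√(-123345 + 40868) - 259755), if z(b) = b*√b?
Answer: 6*(15475 - √6)*(259755 - I*√82477) ≈ 2.4114e+10 - 2.6661e+7*I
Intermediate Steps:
z(b) = b^(3/2)
(-92850 + z(1*(-10 + 4*4)))*(√(-123345 + 40868) - 259755) = (-92850 + (1*(-10 + 4*4))^(3/2))*(√(-123345 + 40868) - 259755) = (-92850 + (1*(-10 + 16))^(3/2))*(√(-82477) - 259755) = (-92850 + (1*6)^(3/2))*(I*√82477 - 259755) = (-92850 + 6^(3/2))*(-259755 + I*√82477) = (-92850 + 6*√6)*(-259755 + I*√82477) = (-259755 + I*√82477)*(-92850 + 6*√6)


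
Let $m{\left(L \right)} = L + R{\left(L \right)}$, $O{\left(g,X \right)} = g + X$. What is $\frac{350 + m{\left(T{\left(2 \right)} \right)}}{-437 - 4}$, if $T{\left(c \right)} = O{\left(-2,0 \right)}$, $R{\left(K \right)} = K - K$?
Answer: $- \frac{116}{147} \approx -0.78912$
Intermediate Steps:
$R{\left(K \right)} = 0$
$O{\left(g,X \right)} = X + g$
$T{\left(c \right)} = -2$ ($T{\left(c \right)} = 0 - 2 = -2$)
$m{\left(L \right)} = L$ ($m{\left(L \right)} = L + 0 = L$)
$\frac{350 + m{\left(T{\left(2 \right)} \right)}}{-437 - 4} = \frac{350 - 2}{-437 - 4} = \frac{348}{-441} = 348 \left(- \frac{1}{441}\right) = - \frac{116}{147}$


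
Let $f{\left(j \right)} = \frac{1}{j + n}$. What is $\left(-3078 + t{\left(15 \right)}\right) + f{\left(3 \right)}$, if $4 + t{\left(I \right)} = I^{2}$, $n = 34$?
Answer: $- \frac{105708}{37} \approx -2857.0$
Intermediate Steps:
$t{\left(I \right)} = -4 + I^{2}$
$f{\left(j \right)} = \frac{1}{34 + j}$ ($f{\left(j \right)} = \frac{1}{j + 34} = \frac{1}{34 + j}$)
$\left(-3078 + t{\left(15 \right)}\right) + f{\left(3 \right)} = \left(-3078 - \left(4 - 15^{2}\right)\right) + \frac{1}{34 + 3} = \left(-3078 + \left(-4 + 225\right)\right) + \frac{1}{37} = \left(-3078 + 221\right) + \frac{1}{37} = -2857 + \frac{1}{37} = - \frac{105708}{37}$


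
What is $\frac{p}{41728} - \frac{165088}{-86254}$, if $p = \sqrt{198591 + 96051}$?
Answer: $\frac{11792}{6161} + \frac{3 \sqrt{32738}}{41728} \approx 1.927$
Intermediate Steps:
$p = 3 \sqrt{32738}$ ($p = \sqrt{294642} = 3 \sqrt{32738} \approx 542.81$)
$\frac{p}{41728} - \frac{165088}{-86254} = \frac{3 \sqrt{32738}}{41728} - \frac{165088}{-86254} = 3 \sqrt{32738} \cdot \frac{1}{41728} - - \frac{11792}{6161} = \frac{3 \sqrt{32738}}{41728} + \frac{11792}{6161} = \frac{11792}{6161} + \frac{3 \sqrt{32738}}{41728}$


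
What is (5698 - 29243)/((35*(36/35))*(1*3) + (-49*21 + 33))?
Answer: 23545/888 ≈ 26.515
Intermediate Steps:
(5698 - 29243)/((35*(36/35))*(1*3) + (-49*21 + 33)) = -23545/((35*(36*(1/35)))*3 + (-1029 + 33)) = -23545/((35*(36/35))*3 - 996) = -23545/(36*3 - 996) = -23545/(108 - 996) = -23545/(-888) = -23545*(-1/888) = 23545/888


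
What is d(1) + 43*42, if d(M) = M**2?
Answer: 1807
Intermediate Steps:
d(1) + 43*42 = 1**2 + 43*42 = 1 + 1806 = 1807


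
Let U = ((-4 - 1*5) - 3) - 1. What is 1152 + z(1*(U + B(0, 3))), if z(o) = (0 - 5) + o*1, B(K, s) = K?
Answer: 1134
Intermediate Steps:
U = -13 (U = ((-4 - 5) - 3) - 1 = (-9 - 3) - 1 = -12 - 1 = -13)
z(o) = -5 + o
1152 + z(1*(U + B(0, 3))) = 1152 + (-5 + 1*(-13 + 0)) = 1152 + (-5 + 1*(-13)) = 1152 + (-5 - 13) = 1152 - 18 = 1134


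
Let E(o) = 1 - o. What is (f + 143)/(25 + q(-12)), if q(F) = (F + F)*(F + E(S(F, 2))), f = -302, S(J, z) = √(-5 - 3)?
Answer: -45951/88129 + 7632*I*√2/88129 ≈ -0.52141 + 0.12247*I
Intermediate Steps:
S(J, z) = 2*I*√2 (S(J, z) = √(-8) = 2*I*√2)
q(F) = 2*F*(1 + F - 2*I*√2) (q(F) = (F + F)*(F + (1 - 2*I*√2)) = (2*F)*(F + (1 - 2*I*√2)) = (2*F)*(1 + F - 2*I*√2) = 2*F*(1 + F - 2*I*√2))
(f + 143)/(25 + q(-12)) = (-302 + 143)/(25 + 2*(-12)*(1 - 12 - 2*I*√2)) = -159/(25 + 2*(-12)*(-11 - 2*I*√2)) = -159/(25 + (264 + 48*I*√2)) = -159/(289 + 48*I*√2)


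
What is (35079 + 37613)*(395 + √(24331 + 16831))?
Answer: 28713340 + 72692*√41162 ≈ 4.3461e+7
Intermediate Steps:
(35079 + 37613)*(395 + √(24331 + 16831)) = 72692*(395 + √41162) = 28713340 + 72692*√41162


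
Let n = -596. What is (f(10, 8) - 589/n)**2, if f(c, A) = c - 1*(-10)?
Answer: 156475081/355216 ≈ 440.51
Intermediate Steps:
f(c, A) = 10 + c (f(c, A) = c + 10 = 10 + c)
(f(10, 8) - 589/n)**2 = ((10 + 10) - 589/(-596))**2 = (20 - 589*(-1/596))**2 = (20 + 589/596)**2 = (12509/596)**2 = 156475081/355216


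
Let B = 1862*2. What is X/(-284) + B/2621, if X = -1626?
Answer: 2659681/372182 ≈ 7.1462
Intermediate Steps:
B = 3724
X/(-284) + B/2621 = -1626/(-284) + 3724/2621 = -1626*(-1/284) + 3724*(1/2621) = 813/142 + 3724/2621 = 2659681/372182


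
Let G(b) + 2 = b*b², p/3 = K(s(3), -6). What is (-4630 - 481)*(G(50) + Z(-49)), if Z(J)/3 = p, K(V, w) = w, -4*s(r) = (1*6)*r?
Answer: -638588784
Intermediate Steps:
s(r) = -3*r/2 (s(r) = -1*6*r/4 = -3*r/2)
p = -18 (p = 3*(-6) = -18)
Z(J) = -54 (Z(J) = 3*(-18) = -54)
G(b) = -2 + b³ (G(b) = -2 + b*b² = -2 + b³)
(-4630 - 481)*(G(50) + Z(-49)) = (-4630 - 481)*((-2 + 50³) - 54) = -5111*((-2 + 125000) - 54) = -5111*(124998 - 54) = -5111*124944 = -638588784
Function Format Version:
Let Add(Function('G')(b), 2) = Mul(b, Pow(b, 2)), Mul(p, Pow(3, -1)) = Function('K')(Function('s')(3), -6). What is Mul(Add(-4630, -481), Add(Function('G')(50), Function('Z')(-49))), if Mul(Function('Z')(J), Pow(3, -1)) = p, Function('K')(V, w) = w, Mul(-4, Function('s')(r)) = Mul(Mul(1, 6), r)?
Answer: -638588784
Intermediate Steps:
Function('s')(r) = Mul(Rational(-3, 2), r) (Function('s')(r) = Mul(Rational(-1, 4), Mul(Mul(1, 6), r)) = Mul(Rational(-1, 4), Mul(6, r)) = Mul(Rational(-3, 2), r))
p = -18 (p = Mul(3, -6) = -18)
Function('Z')(J) = -54 (Function('Z')(J) = Mul(3, -18) = -54)
Function('G')(b) = Add(-2, Pow(b, 3)) (Function('G')(b) = Add(-2, Mul(b, Pow(b, 2))) = Add(-2, Pow(b, 3)))
Mul(Add(-4630, -481), Add(Function('G')(50), Function('Z')(-49))) = Mul(Add(-4630, -481), Add(Add(-2, Pow(50, 3)), -54)) = Mul(-5111, Add(Add(-2, 125000), -54)) = Mul(-5111, Add(124998, -54)) = Mul(-5111, 124944) = -638588784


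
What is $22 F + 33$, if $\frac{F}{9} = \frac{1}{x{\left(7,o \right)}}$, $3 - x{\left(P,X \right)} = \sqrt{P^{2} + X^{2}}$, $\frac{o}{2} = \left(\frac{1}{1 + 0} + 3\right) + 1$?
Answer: $\frac{2013}{70} - \frac{99 \sqrt{149}}{70} \approx 11.494$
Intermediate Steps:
$o = 10$ ($o = 2 \left(\left(\frac{1}{1 + 0} + 3\right) + 1\right) = 2 \left(\left(1^{-1} + 3\right) + 1\right) = 2 \left(\left(1 + 3\right) + 1\right) = 2 \left(4 + 1\right) = 2 \cdot 5 = 10$)
$x{\left(P,X \right)} = 3 - \sqrt{P^{2} + X^{2}}$
$F = \frac{9}{3 - \sqrt{149}}$ ($F = \frac{9}{3 - \sqrt{7^{2} + 10^{2}}} = \frac{9}{3 - \sqrt{49 + 100}} = \frac{9}{3 - \sqrt{149}} \approx -0.97756$)
$22 F + 33 = 22 \left(- \frac{27}{140} - \frac{9 \sqrt{149}}{140}\right) + 33 = \left(- \frac{297}{70} - \frac{99 \sqrt{149}}{70}\right) + 33 = \frac{2013}{70} - \frac{99 \sqrt{149}}{70}$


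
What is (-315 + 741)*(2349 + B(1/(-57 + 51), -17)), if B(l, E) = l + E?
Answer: 993361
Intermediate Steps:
B(l, E) = E + l
(-315 + 741)*(2349 + B(1/(-57 + 51), -17)) = (-315 + 741)*(2349 + (-17 + 1/(-57 + 51))) = 426*(2349 + (-17 + 1/(-6))) = 426*(2349 + (-17 - ⅙)) = 426*(2349 - 103/6) = 426*(13991/6) = 993361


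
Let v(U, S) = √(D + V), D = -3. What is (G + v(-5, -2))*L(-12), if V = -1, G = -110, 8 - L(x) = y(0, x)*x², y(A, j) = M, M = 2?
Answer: 30800 - 560*I ≈ 30800.0 - 560.0*I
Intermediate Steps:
y(A, j) = 2
L(x) = 8 - 2*x²
v(U, S) = 2*I (v(U, S) = √(-3 - 1) = √(-4) = 2*I)
(G + v(-5, -2))*L(-12) = (-110 + 2*I)*(8 - 2*(-12)²) = (-110 + 2*I)*(8 - 2*144) = (-110 + 2*I)*(8 - 288) = (-110 + 2*I)*(-280) = 30800 - 560*I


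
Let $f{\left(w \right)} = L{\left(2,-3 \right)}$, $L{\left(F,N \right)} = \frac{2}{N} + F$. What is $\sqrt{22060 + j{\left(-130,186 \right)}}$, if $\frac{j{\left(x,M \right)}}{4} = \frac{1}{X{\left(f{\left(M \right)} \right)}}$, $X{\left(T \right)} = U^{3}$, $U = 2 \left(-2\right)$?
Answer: $\frac{\sqrt{352959}}{4} \approx 148.53$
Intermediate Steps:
$L{\left(F,N \right)} = F + \frac{2}{N}$
$U = -4$
$f{\left(w \right)} = \frac{4}{3}$ ($f{\left(w \right)} = 2 + \frac{2}{-3} = 2 + 2 \left(- \frac{1}{3}\right) = 2 - \frac{2}{3} = \frac{4}{3}$)
$X{\left(T \right)} = -64$ ($X{\left(T \right)} = \left(-4\right)^{3} = -64$)
$j{\left(x,M \right)} = - \frac{1}{16}$ ($j{\left(x,M \right)} = \frac{4}{-64} = 4 \left(- \frac{1}{64}\right) = - \frac{1}{16}$)
$\sqrt{22060 + j{\left(-130,186 \right)}} = \sqrt{22060 - \frac{1}{16}} = \sqrt{\frac{352959}{16}} = \frac{\sqrt{352959}}{4}$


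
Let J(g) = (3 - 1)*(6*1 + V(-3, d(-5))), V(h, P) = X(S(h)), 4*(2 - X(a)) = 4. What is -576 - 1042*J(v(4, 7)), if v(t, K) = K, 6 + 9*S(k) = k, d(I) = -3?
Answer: -15164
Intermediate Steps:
S(k) = -⅔ + k/9
X(a) = 1 (X(a) = 2 - ¼*4 = 2 - 1 = 1)
V(h, P) = 1
J(g) = 14 (J(g) = (3 - 1)*(6*1 + 1) = 2*(6 + 1) = 2*7 = 14)
-576 - 1042*J(v(4, 7)) = -576 - 1042*14 = -576 - 14588 = -15164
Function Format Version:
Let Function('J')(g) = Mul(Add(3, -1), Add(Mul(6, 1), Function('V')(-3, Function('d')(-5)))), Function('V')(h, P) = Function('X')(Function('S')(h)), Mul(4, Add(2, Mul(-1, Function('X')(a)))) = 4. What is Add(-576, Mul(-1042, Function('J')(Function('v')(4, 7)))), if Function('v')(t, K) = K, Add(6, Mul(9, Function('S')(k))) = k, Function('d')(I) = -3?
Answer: -15164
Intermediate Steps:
Function('S')(k) = Add(Rational(-2, 3), Mul(Rational(1, 9), k))
Function('X')(a) = 1 (Function('X')(a) = Add(2, Mul(Rational(-1, 4), 4)) = Add(2, -1) = 1)
Function('V')(h, P) = 1
Function('J')(g) = 14 (Function('J')(g) = Mul(Add(3, -1), Add(Mul(6, 1), 1)) = Mul(2, Add(6, 1)) = Mul(2, 7) = 14)
Add(-576, Mul(-1042, Function('J')(Function('v')(4, 7)))) = Add(-576, Mul(-1042, 14)) = Add(-576, -14588) = -15164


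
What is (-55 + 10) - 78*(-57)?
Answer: 4401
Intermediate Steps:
(-55 + 10) - 78*(-57) = -45 + 4446 = 4401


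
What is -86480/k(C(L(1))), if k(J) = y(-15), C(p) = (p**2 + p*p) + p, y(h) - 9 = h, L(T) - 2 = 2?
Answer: 43240/3 ≈ 14413.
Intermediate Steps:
L(T) = 4 (L(T) = 2 + 2 = 4)
y(h) = 9 + h
C(p) = p + 2*p**2 (C(p) = (p**2 + p**2) + p = 2*p**2 + p = p + 2*p**2)
k(J) = -6 (k(J) = 9 - 15 = -6)
-86480/k(C(L(1))) = -86480/(-6) = -86480*(-1/6) = 43240/3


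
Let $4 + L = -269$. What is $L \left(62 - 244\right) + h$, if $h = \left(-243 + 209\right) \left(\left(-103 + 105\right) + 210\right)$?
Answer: $42478$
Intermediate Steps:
$L = -273$ ($L = -4 - 269 = -273$)
$h = -7208$ ($h = - 34 \left(2 + 210\right) = \left(-34\right) 212 = -7208$)
$L \left(62 - 244\right) + h = - 273 \left(62 - 244\right) - 7208 = \left(-273\right) \left(-182\right) - 7208 = 49686 - 7208 = 42478$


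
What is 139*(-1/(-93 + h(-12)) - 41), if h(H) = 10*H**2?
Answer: -7676692/1347 ≈ -5699.1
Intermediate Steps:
139*(-1/(-93 + h(-12)) - 41) = 139*(-1/(-93 + 10*(-12)**2) - 41) = 139*(-1/(-93 + 10*144) - 41) = 139*(-1/(-93 + 1440) - 41) = 139*(-1/1347 - 41) = 139*(-55228/1347) = -7676692/1347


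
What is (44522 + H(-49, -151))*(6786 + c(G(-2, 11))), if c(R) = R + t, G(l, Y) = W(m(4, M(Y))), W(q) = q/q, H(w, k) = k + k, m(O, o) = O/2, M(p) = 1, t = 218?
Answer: 309761100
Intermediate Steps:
m(O, o) = O/2 (m(O, o) = O*(1/2) = O/2)
H(w, k) = 2*k
W(q) = 1
G(l, Y) = 1
c(R) = 218 + R (c(R) = R + 218 = 218 + R)
(44522 + H(-49, -151))*(6786 + c(G(-2, 11))) = (44522 + 2*(-151))*(6786 + (218 + 1)) = (44522 - 302)*(6786 + 219) = 44220*7005 = 309761100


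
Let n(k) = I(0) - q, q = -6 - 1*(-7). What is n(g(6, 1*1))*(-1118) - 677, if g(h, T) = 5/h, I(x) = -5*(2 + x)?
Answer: 11621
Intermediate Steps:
I(x) = -10 - 5*x
q = 1 (q = -6 + 7 = 1)
n(k) = -11 (n(k) = (-10 - 5*0) - 1*1 = (-10 + 0) - 1 = -10 - 1 = -11)
n(g(6, 1*1))*(-1118) - 677 = -11*(-1118) - 677 = 12298 - 677 = 11621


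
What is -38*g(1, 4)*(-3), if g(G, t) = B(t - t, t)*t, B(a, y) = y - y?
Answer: 0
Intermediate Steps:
B(a, y) = 0
g(G, t) = 0 (g(G, t) = 0*t = 0)
-38*g(1, 4)*(-3) = -38*0*(-3) = 0*(-3) = 0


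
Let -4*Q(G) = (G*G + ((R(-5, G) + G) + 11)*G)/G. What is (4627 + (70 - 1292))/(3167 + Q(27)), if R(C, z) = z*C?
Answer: 2270/2123 ≈ 1.0692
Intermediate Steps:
R(C, z) = C*z
Q(G) = -(G**2 + G*(11 - 4*G))/(4*G) (Q(G) = -(G*G + ((-5*G + G) + 11)*G)/(4*G) = -(G**2 + (-4*G + 11)*G)/(4*G) = -(G**2 + (11 - 4*G)*G)/(4*G) = -(G**2 + G*(11 - 4*G))/(4*G))
(4627 + (70 - 1292))/(3167 + Q(27)) = (4627 + (70 - 1292))/(3167 + (-11/4 + (3/4)*27)) = (4627 - 1222)/(3167 + (-11/4 + 81/4)) = 3405/(3167 + 35/2) = 3405/(6369/2) = 3405*(2/6369) = 2270/2123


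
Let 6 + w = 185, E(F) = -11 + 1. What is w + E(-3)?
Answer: 169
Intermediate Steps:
E(F) = -10
w = 179 (w = -6 + 185 = 179)
w + E(-3) = 179 - 10 = 169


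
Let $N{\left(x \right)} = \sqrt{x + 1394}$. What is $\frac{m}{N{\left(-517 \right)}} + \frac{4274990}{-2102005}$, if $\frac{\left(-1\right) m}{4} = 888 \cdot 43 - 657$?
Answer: $- \frac{854998}{420401} - \frac{150108 \sqrt{877}}{877} \approx -5070.8$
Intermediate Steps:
$m = -150108$ ($m = - 4 \left(888 \cdot 43 - 657\right) = - 4 \left(38184 - 657\right) = \left(-4\right) 37527 = -150108$)
$N{\left(x \right)} = \sqrt{1394 + x}$
$\frac{m}{N{\left(-517 \right)}} + \frac{4274990}{-2102005} = - \frac{150108}{\sqrt{1394 - 517}} + \frac{4274990}{-2102005} = - \frac{150108}{\sqrt{877}} + 4274990 \left(- \frac{1}{2102005}\right) = - 150108 \frac{\sqrt{877}}{877} - \frac{854998}{420401} = - \frac{150108 \sqrt{877}}{877} - \frac{854998}{420401} = - \frac{854998}{420401} - \frac{150108 \sqrt{877}}{877}$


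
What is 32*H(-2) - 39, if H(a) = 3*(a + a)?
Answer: -423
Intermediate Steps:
H(a) = 6*a (H(a) = 3*(2*a) = 6*a)
32*H(-2) - 39 = 32*(6*(-2)) - 39 = 32*(-12) - 39 = -384 - 39 = -423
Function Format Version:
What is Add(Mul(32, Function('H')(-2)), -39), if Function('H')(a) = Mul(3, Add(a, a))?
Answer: -423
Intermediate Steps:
Function('H')(a) = Mul(6, a) (Function('H')(a) = Mul(3, Mul(2, a)) = Mul(6, a))
Add(Mul(32, Function('H')(-2)), -39) = Add(Mul(32, Mul(6, -2)), -39) = Add(Mul(32, -12), -39) = Add(-384, -39) = -423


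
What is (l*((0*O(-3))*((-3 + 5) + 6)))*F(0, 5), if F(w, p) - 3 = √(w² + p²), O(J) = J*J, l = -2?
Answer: 0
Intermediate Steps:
O(J) = J²
F(w, p) = 3 + √(p² + w²) (F(w, p) = 3 + √(w² + p²) = 3 + √(p² + w²))
(l*((0*O(-3))*((-3 + 5) + 6)))*F(0, 5) = (-2*0*(-3)²*((-3 + 5) + 6))*(3 + √(5² + 0²)) = (-2*0*9*(2 + 6))*(3 + √(25 + 0)) = (-0*8)*(3 + √25) = (-2*0)*(3 + 5) = 0*8 = 0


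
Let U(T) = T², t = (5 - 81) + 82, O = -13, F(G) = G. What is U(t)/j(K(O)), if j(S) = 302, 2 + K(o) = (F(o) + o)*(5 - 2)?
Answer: 18/151 ≈ 0.11921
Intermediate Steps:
t = 6 (t = -76 + 82 = 6)
K(o) = -2 + 6*o (K(o) = -2 + (o + o)*(5 - 2) = -2 + (2*o)*3 = -2 + 6*o)
U(t)/j(K(O)) = 6²/302 = 36*(1/302) = 18/151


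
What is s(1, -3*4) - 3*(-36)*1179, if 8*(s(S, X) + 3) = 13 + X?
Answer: 1018633/8 ≈ 1.2733e+5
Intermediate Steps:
s(S, X) = -11/8 + X/8 (s(S, X) = -3 + (13 + X)/8 = -3 + (13/8 + X/8) = -11/8 + X/8)
s(1, -3*4) - 3*(-36)*1179 = (-11/8 + (-3*4)/8) - 3*(-36)*1179 = (-11/8 + (⅛)*(-12)) + 108*1179 = (-11/8 - 3/2) + 127332 = -23/8 + 127332 = 1018633/8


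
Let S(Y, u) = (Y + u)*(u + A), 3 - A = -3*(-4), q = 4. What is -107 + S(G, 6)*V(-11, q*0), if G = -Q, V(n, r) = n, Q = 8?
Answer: -173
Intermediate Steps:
A = -9 (A = 3 - (-3)*(-4) = 3 - 1*12 = 3 - 12 = -9)
G = -8 (G = -1*8 = -8)
S(Y, u) = (-9 + u)*(Y + u) (S(Y, u) = (Y + u)*(u - 9) = (Y + u)*(-9 + u) = (-9 + u)*(Y + u))
-107 + S(G, 6)*V(-11, q*0) = -107 + (6² - 9*(-8) - 9*6 - 8*6)*(-11) = -107 + (36 + 72 - 54 - 48)*(-11) = -107 + 6*(-11) = -107 - 66 = -173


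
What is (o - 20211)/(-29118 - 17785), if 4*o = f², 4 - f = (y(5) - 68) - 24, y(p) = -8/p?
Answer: 445739/1172575 ≈ 0.38014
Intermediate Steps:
f = 488/5 (f = 4 - ((-8/5 - 68) - 24) = 4 - (-348/5 - 24) = 4 - 1*(-468/5) = 4 + 468/5 = 488/5 ≈ 97.600)
o = 59536/25 (o = (488/5)²/4 = (¼)*(238144/25) = 59536/25 ≈ 2381.4)
(o - 20211)/(-29118 - 17785) = (59536/25 - 20211)/(-29118 - 17785) = -445739/25/(-46903) = -445739/25*(-1/46903) = 445739/1172575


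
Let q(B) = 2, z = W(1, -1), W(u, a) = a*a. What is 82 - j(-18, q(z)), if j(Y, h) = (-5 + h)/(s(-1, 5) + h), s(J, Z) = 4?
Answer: 165/2 ≈ 82.500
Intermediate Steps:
W(u, a) = a²
z = 1 (z = (-1)² = 1)
j(Y, h) = (-5 + h)/(4 + h)
82 - j(-18, q(z)) = 82 - (-5 + 2)/(4 + 2) = 82 - (-3)/6 = 82 - 1*(-½) = 82 + ½ = 165/2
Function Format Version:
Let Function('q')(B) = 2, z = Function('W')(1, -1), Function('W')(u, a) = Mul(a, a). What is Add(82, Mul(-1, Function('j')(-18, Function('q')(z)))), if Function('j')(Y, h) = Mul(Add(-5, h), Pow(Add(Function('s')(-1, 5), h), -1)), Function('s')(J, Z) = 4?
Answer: Rational(165, 2) ≈ 82.500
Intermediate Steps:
Function('W')(u, a) = Pow(a, 2)
z = 1 (z = Pow(-1, 2) = 1)
Function('j')(Y, h) = Mul(Pow(Add(4, h), -1), Add(-5, h)) (Function('j')(Y, h) = Mul(Add(-5, h), Pow(Add(4, h), -1)) = Mul(Pow(Add(4, h), -1), Add(-5, h)))
Add(82, Mul(-1, Function('j')(-18, Function('q')(z)))) = Add(82, Mul(-1, Mul(Pow(Add(4, 2), -1), Add(-5, 2)))) = Add(82, Mul(-1, Mul(Pow(6, -1), -3))) = Add(82, Mul(-1, Mul(Rational(1, 6), -3))) = Add(82, Mul(-1, Rational(-1, 2))) = Add(82, Rational(1, 2)) = Rational(165, 2)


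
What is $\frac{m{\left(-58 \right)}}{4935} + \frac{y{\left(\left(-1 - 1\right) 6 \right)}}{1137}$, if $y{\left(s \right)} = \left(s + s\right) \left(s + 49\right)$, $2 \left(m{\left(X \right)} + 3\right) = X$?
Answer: $- \frac{1472888}{1870365} \approx -0.78749$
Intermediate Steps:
$m{\left(X \right)} = -3 + \frac{X}{2}$
$y{\left(s \right)} = 2 s \left(49 + s\right)$
$\frac{m{\left(-58 \right)}}{4935} + \frac{y{\left(\left(-1 - 1\right) 6 \right)}}{1137} = \frac{-3 + \frac{1}{2} \left(-58\right)}{4935} + \frac{2 \left(-1 - 1\right) 6 \left(49 + \left(-1 - 1\right) 6\right)}{1137} = \left(-3 - 29\right) \frac{1}{4935} + 2 \left(\left(-2\right) 6\right) \left(49 - 12\right) \frac{1}{1137} = \left(-32\right) \frac{1}{4935} + 2 \left(-12\right) \left(49 - 12\right) \frac{1}{1137} = - \frac{32}{4935} + 2 \left(-12\right) 37 \cdot \frac{1}{1137} = - \frac{32}{4935} - \frac{296}{379} = - \frac{1472888}{1870365}$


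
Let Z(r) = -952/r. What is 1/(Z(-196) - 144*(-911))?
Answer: 7/918322 ≈ 7.6226e-6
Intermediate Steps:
1/(Z(-196) - 144*(-911)) = 1/(-952/(-196) - 144*(-911)) = 1/(-952*(-1/196) + 131184) = 1/(34/7 + 131184) = 1/(918322/7) = 7/918322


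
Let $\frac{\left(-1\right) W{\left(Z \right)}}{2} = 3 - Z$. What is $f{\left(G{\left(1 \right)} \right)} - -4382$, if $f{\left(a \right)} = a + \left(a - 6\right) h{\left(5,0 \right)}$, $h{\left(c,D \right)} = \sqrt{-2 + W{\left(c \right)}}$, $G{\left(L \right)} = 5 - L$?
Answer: $4386 - 2 \sqrt{2} \approx 4383.2$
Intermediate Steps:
$W{\left(Z \right)} = -6 + 2 Z$ ($W{\left(Z \right)} = - 2 \left(3 - Z\right) = -6 + 2 Z$)
$h{\left(c,D \right)} = \sqrt{-8 + 2 c}$ ($h{\left(c,D \right)} = \sqrt{-2 + \left(-6 + 2 c\right)} = \sqrt{-8 + 2 c}$)
$f{\left(a \right)} = a + \sqrt{2} \left(-6 + a\right)$ ($f{\left(a \right)} = a + \left(a - 6\right) \sqrt{-8 + 2 \cdot 5} = a + \left(a - 6\right) \sqrt{-8 + 10} = a + \left(-6 + a\right) \sqrt{2} = a + \sqrt{2} \left(-6 + a\right)$)
$f{\left(G{\left(1 \right)} \right)} - -4382 = \left(\left(5 - 1\right) - 6 \sqrt{2} + \left(5 - 1\right) \sqrt{2}\right) - -4382 = \left(\left(5 - 1\right) - 6 \sqrt{2} + \left(5 - 1\right) \sqrt{2}\right) + 4382 = \left(4 - 6 \sqrt{2} + 4 \sqrt{2}\right) + 4382 = \left(4 - 2 \sqrt{2}\right) + 4382 = 4386 - 2 \sqrt{2}$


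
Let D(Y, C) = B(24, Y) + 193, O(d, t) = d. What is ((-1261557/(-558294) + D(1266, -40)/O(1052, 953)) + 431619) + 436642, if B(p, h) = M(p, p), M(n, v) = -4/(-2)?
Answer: 7726561786507/8898868 ≈ 8.6826e+5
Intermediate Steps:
M(n, v) = 2 (M(n, v) = -4*(-½) = 2)
B(p, h) = 2
D(Y, C) = 195 (D(Y, C) = 2 + 193 = 195)
((-1261557/(-558294) + D(1266, -40)/O(1052, 953)) + 431619) + 436642 = ((-1261557/(-558294) + 195/1052) + 431619) + 436642 = ((-1261557*(-1/558294) + 195*(1/1052)) + 431619) + 436642 = ((38229/16918 + 195/1052) + 431619) + 436642 = (21757959/8898868 + 431619) + 436642 = 3840942265251/8898868 + 436642 = 7726561786507/8898868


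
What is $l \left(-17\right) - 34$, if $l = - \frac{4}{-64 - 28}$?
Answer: $- \frac{799}{23} \approx -34.739$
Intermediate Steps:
$l = \frac{1}{23}$ ($l = - \frac{4}{-64 - 28} = - \frac{4}{-92} = \left(-4\right) \left(- \frac{1}{92}\right) = \frac{1}{23} \approx 0.043478$)
$l \left(-17\right) - 34 = \frac{1}{23} \left(-17\right) - 34 = - \frac{17}{23} - 34 = - \frac{799}{23}$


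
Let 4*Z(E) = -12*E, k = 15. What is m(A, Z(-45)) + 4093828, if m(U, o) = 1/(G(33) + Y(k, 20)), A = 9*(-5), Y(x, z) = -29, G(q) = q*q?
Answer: 4339457681/1060 ≈ 4.0938e+6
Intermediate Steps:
G(q) = q**2
Z(E) = -3*E (Z(E) = (-12*E)/4 = -3*E)
A = -45
m(U, o) = 1/1060 (m(U, o) = 1/(33**2 - 29) = 1/(1089 - 29) = 1/1060)
m(A, Z(-45)) + 4093828 = 1/1060 + 4093828 = 4339457681/1060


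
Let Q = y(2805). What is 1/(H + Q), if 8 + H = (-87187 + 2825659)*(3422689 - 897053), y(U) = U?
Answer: 1/6916383470989 ≈ 1.4458e-13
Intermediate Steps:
Q = 2805
H = 6916383468184 (H = -8 + (-87187 + 2825659)*(3422689 - 897053) = -8 + 2738472*2525636 = -8 + 6916383468192 = 6916383468184)
1/(H + Q) = 1/(6916383468184 + 2805) = 1/6916383470989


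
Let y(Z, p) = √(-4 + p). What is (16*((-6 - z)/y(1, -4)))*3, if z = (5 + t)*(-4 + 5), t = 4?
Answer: 180*I*√2 ≈ 254.56*I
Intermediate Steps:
z = 9 (z = (5 + 4)*(-4 + 5) = 9*1 = 9)
(16*((-6 - z)/y(1, -4)))*3 = (16*((-6 - 1*9)/(√(-4 - 4))))*3 = (16*((-6 - 9)/(√(-8))))*3 = (16*(-15*(-I*√2/4)))*3 = (16*(-(-15)*I*√2/4))*3 = (16*(15*I*√2/4))*3 = (60*I*√2)*3 = 180*I*√2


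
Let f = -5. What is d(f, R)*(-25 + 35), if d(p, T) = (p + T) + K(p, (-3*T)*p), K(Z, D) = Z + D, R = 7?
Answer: 1020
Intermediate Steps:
K(Z, D) = D + Z
d(p, T) = T + 2*p - 3*T*p (d(p, T) = (p + T) + ((-3*T)*p + p) = (T + p) + (-3*T*p + p) = (T + p) + (p - 3*T*p) = T + 2*p - 3*T*p)
d(f, R)*(-25 + 35) = (7 + 2*(-5) - 3*7*(-5))*(-25 + 35) = (7 - 10 + 105)*10 = 102*10 = 1020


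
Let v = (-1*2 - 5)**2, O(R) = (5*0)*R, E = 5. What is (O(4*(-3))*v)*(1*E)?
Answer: 0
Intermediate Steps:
O(R) = 0 (O(R) = 0*R = 0)
v = 49 (v = (-2 - 5)**2 = (-7)**2 = 49)
(O(4*(-3))*v)*(1*E) = (0*49)*(1*5) = 0*5 = 0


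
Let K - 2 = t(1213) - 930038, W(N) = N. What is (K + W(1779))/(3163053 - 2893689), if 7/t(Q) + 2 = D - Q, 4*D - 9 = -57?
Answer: -569485673/165254814 ≈ -3.4461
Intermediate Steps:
D = -12 (D = 9/4 + (1/4)*(-57) = 9/4 - 57/4 = -12)
t(Q) = 7/(-14 - Q) (t(Q) = 7/(-2 + (-12 - Q)) = 7/(-14 - Q))
K = -1141154179/1227 (K = 2 + (-7/(14 + 1213) - 930038) = 2 + (-7/1227 - 930038) = 2 - 1141156633/1227 = -1141154179/1227 ≈ -9.3004e+5)
(K + W(1779))/(3163053 - 2893689) = (-1141154179/1227 + 1779)/(3163053 - 2893689) = -1138971346/1227/269364 = -1138971346/1227*1/269364 = -569485673/165254814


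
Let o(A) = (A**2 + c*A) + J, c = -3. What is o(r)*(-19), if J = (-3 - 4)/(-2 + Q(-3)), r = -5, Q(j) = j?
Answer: -3933/5 ≈ -786.60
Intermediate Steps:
J = 7/5 (J = (-3 - 4)/(-2 - 3) = -7/(-5) = -7*(-1/5) = 7/5 ≈ 1.4000)
o(A) = 7/5 + A**2 - 3*A (o(A) = (A**2 - 3*A) + 7/5 = 7/5 + A**2 - 3*A)
o(r)*(-19) = (7/5 + (-5)**2 - 3*(-5))*(-19) = (7/5 + 25 + 15)*(-19) = (207/5)*(-19) = -3933/5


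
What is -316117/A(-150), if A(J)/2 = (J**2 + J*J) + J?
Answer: -316117/89700 ≈ -3.5242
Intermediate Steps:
A(J) = 2*J + 4*J**2 (A(J) = 2*((J**2 + J*J) + J) = 2*((J**2 + J**2) + J) = 2*(2*J**2 + J) = 2*(J + 2*J**2) = 2*J + 4*J**2)
-316117/A(-150) = -316117*(-1/(300*(1 + 2*(-150)))) = -316117*(-1/(300*(1 - 300))) = -316117/(2*(-150)*(-299)) = -316117/89700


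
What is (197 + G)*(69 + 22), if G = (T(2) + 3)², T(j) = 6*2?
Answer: 38402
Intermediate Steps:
T(j) = 12
G = 225 (G = (12 + 3)² = 15² = 225)
(197 + G)*(69 + 22) = (197 + 225)*(69 + 22) = 422*91 = 38402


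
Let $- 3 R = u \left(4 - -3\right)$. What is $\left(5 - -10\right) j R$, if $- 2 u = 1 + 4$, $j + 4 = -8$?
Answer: $-1050$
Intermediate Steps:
$j = -12$ ($j = -4 - 8 = -12$)
$u = - \frac{5}{2}$ ($u = - \frac{1 + 4}{2} = \left(- \frac{1}{2}\right) 5 = - \frac{5}{2} \approx -2.5$)
$R = \frac{35}{6}$ ($R = - \frac{\left(- \frac{5}{2}\right) \left(4 - -3\right)}{3} = - \frac{\left(- \frac{5}{2}\right) \left(4 + 3\right)}{3} = - \frac{\left(- \frac{5}{2}\right) 7}{3} = \left(- \frac{1}{3}\right) \left(- \frac{35}{2}\right) = \frac{35}{6} \approx 5.8333$)
$\left(5 - -10\right) j R = \left(5 - -10\right) \left(-12\right) \frac{35}{6} = \left(5 + 10\right) \left(-12\right) \frac{35}{6} = 15 \left(-12\right) \frac{35}{6} = \left(-180\right) \frac{35}{6} = -1050$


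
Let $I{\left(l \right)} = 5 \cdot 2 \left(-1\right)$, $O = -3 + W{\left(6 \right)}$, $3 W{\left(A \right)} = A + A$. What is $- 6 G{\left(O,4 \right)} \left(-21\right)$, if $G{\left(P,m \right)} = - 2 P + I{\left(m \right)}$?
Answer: $-1512$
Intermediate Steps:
$W{\left(A \right)} = \frac{2 A}{3}$ ($W{\left(A \right)} = \frac{A + A}{3} = \frac{2 A}{3}$)
$O = 1$ ($O = -3 + \frac{2}{3} \cdot 6 = -3 + 4 = 1$)
$I{\left(l \right)} = -10$ ($I{\left(l \right)} = 10 \left(-1\right) = -10$)
$G{\left(P,m \right)} = -10 - 2 P$ ($G{\left(P,m \right)} = - 2 P - 10 = -10 - 2 P$)
$- 6 G{\left(O,4 \right)} \left(-21\right) = - 6 \left(-10 - 2\right) \left(-21\right) = \left(-6\right) \left(-12\right) \left(-21\right) = 72 \left(-21\right) = -1512$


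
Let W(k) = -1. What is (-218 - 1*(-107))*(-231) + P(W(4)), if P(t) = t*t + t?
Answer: 25641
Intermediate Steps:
P(t) = t + t**2 (P(t) = t**2 + t = t + t**2)
(-218 - 1*(-107))*(-231) + P(W(4)) = (-218 - 1*(-107))*(-231) - (1 - 1) = (-218 + 107)*(-231) - 1*0 = -111*(-231) + 0 = 25641 + 0 = 25641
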